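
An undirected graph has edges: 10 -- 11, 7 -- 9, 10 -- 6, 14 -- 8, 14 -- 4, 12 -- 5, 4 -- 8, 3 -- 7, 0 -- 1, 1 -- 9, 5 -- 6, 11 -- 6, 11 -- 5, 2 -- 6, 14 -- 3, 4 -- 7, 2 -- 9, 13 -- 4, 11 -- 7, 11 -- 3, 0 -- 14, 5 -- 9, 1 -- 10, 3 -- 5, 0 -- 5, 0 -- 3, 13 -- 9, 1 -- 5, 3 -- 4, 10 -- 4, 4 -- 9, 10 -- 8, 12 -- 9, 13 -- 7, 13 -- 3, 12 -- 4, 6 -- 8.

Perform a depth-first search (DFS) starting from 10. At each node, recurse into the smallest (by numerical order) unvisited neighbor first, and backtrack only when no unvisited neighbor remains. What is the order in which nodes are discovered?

10 -> 1 -> 0 -> 3 -> 4 -> 7 -> 9 -> 2 -> 6 -> 5 -> 11 -> 12 -> 8 -> 14 -> 13

Visit 10
10 → 1
1 → 0
0 → 3
3 → 4
4 → 7
7 → 9
9 → 2
2 → 6
6 → 5
5 → 11
5 → 12
6 → 8
8 → 14
9 → 13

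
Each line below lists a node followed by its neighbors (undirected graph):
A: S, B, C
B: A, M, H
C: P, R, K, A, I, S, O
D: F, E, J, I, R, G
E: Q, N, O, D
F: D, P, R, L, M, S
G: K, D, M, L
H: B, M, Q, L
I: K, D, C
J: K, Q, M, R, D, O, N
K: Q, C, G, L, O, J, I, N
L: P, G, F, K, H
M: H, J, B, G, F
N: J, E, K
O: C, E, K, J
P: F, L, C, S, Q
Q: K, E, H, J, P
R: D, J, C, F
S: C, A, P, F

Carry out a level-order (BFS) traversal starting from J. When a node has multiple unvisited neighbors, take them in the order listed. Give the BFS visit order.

Visit J; enqueue K, Q, M, R, D, O, N → queue [K, Q, M, R, D, O, N]
Visit K; enqueue C, G, L, I → queue [Q, M, R, D, O, N, C, G, L, I]
Visit Q; enqueue E, H, P → queue [M, R, D, O, N, C, G, L, I, E, H, P]
Visit M; enqueue B, F → queue [R, D, O, N, C, G, L, I, E, H, P, B, F]
Visit R → queue [D, O, N, C, G, L, I, E, H, P, B, F]
Visit D → queue [O, N, C, G, L, I, E, H, P, B, F]
Visit O → queue [N, C, G, L, I, E, H, P, B, F]
Visit N → queue [C, G, L, I, E, H, P, B, F]
Visit C; enqueue A, S → queue [G, L, I, E, H, P, B, F, A, S]
Visit G → queue [L, I, E, H, P, B, F, A, S]
Visit L → queue [I, E, H, P, B, F, A, S]
Visit I → queue [E, H, P, B, F, A, S]
Visit E → queue [H, P, B, F, A, S]
Visit H → queue [P, B, F, A, S]
Visit P → queue [B, F, A, S]
Visit B → queue [F, A, S]
Visit F → queue [A, S]
Visit A → queue [S]
Visit S → queue []

J K Q M R D O N C G L I E H P B F A S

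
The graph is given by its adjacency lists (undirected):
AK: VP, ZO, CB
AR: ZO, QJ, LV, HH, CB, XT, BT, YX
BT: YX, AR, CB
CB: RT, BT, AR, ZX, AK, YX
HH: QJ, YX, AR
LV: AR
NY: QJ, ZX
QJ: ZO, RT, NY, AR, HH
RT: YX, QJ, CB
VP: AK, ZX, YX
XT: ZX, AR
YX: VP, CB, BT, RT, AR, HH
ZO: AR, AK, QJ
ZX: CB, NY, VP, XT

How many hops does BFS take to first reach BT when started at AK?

2

Level 0: AK
Level 1: CB, VP, ZO
Level 2: AR, BT, QJ, RT, YX, ZX
Level 3: HH, LV, NY, XT
BT first appears at level 2.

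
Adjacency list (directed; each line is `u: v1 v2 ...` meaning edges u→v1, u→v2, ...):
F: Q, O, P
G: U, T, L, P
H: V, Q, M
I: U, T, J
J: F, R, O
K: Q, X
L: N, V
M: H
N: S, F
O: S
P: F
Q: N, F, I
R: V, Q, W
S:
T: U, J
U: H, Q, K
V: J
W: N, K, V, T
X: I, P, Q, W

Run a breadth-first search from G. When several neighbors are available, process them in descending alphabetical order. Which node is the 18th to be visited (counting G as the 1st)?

S

Visit G; enqueue U, T, P, L → queue [U, T, P, L]
Visit U; enqueue Q, K, H → queue [T, P, L, Q, K, H]
Visit T; enqueue J → queue [P, L, Q, K, H, J]
Visit P; enqueue F → queue [L, Q, K, H, J, F]
Visit L; enqueue V, N → queue [Q, K, H, J, F, V, N]
Visit Q; enqueue I → queue [K, H, J, F, V, N, I]
Visit K; enqueue X → queue [H, J, F, V, N, I, X]
Visit H; enqueue M → queue [J, F, V, N, I, X, M]
Visit J; enqueue R, O → queue [F, V, N, I, X, M, R, O]
Visit F → queue [V, N, I, X, M, R, O]
Visit V → queue [N, I, X, M, R, O]
Visit N; enqueue S → queue [I, X, M, R, O, S]
Visit I → queue [X, M, R, O, S]
Visit X; enqueue W → queue [M, R, O, S, W]
Visit M → queue [R, O, S, W]
Visit R → queue [O, S, W]
Visit O → queue [S, W]
Visit S → queue [W]
Visit W → queue []

Visit order: G, U, T, P, L, Q, K, H, J, F, V, N, I, X, M, R, O, S, W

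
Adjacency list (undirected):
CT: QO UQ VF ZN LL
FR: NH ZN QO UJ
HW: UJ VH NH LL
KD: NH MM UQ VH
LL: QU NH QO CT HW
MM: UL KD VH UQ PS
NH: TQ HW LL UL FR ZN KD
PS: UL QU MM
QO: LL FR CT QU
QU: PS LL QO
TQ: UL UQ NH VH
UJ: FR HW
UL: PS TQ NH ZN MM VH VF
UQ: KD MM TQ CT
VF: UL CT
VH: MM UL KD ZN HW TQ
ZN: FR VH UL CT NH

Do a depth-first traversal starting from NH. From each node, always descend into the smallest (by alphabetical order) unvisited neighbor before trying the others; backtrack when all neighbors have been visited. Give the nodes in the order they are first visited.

NH -> FR -> QO -> CT -> LL -> HW -> UJ -> VH -> KD -> MM -> PS -> QU -> UL -> TQ -> UQ -> VF -> ZN

Visit NH
NH → FR
FR → QO
QO → CT
CT → LL
LL → HW
HW → UJ
HW → VH
VH → KD
KD → MM
MM → PS
PS → QU
PS → UL
UL → TQ
TQ → UQ
UL → VF
UL → ZN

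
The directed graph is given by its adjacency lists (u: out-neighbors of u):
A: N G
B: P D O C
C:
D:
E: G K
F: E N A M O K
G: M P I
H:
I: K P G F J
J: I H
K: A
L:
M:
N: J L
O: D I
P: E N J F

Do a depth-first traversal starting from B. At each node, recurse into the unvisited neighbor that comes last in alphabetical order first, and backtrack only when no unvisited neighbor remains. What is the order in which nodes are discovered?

Visit B
B → P
P → N
N → L
N → J
J → I
I → K
K → A
A → G
G → M
I → F
F → O
O → D
F → E
J → H
B → C

B, P, N, L, J, I, K, A, G, M, F, O, D, E, H, C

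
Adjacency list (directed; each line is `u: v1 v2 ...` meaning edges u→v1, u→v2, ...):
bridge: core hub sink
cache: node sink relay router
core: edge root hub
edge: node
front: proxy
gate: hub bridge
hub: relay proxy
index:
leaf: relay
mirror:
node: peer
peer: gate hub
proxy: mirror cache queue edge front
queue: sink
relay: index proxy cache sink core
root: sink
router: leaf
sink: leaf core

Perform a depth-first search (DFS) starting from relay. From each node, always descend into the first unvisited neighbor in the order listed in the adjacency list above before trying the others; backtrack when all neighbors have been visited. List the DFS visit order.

relay, index, proxy, mirror, cache, node, peer, gate, hub, bridge, core, edge, root, sink, leaf, router, queue, front

Visit relay
relay → index
relay → proxy
proxy → mirror
proxy → cache
cache → node
node → peer
peer → gate
gate → hub
gate → bridge
bridge → core
core → edge
core → root
root → sink
sink → leaf
cache → router
proxy → queue
proxy → front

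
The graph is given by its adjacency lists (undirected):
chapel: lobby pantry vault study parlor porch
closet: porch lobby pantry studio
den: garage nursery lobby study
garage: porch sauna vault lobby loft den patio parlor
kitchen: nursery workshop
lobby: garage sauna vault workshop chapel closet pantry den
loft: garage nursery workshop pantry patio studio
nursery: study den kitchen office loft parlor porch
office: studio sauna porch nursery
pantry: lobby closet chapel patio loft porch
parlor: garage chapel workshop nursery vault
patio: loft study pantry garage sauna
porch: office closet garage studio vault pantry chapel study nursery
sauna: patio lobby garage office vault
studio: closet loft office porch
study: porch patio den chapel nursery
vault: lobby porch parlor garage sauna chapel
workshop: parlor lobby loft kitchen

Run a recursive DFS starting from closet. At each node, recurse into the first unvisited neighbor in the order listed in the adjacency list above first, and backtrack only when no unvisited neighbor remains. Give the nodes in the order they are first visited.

Visit closet
closet → porch
porch → office
office → studio
studio → loft
loft → garage
garage → sauna
sauna → patio
patio → study
study → den
den → nursery
nursery → kitchen
kitchen → workshop
workshop → parlor
parlor → chapel
chapel → lobby
lobby → vault
lobby → pantry

closet -> porch -> office -> studio -> loft -> garage -> sauna -> patio -> study -> den -> nursery -> kitchen -> workshop -> parlor -> chapel -> lobby -> vault -> pantry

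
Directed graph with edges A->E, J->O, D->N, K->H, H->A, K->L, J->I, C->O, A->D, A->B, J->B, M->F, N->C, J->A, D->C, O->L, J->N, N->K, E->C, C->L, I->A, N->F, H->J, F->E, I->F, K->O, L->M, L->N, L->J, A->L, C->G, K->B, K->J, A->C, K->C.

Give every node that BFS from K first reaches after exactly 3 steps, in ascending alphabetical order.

D, E, F

Level 0: K
Level 1: B, C, H, J, L, O
Level 2: A, G, I, M, N
Level 3: D, E, F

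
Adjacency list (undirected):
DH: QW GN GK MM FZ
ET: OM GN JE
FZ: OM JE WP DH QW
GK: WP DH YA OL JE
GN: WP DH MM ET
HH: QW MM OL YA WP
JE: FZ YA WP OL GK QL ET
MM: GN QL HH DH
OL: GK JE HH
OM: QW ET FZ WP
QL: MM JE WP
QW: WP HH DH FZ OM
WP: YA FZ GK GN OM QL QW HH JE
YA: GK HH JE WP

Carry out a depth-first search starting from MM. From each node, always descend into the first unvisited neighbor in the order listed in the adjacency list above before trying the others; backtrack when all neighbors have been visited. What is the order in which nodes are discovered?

MM → GN → WP → YA → GK → DH → QW → HH → OL → JE → FZ → OM → ET → QL

Visit MM
MM → GN
GN → WP
WP → YA
YA → GK
GK → DH
DH → QW
QW → HH
HH → OL
OL → JE
JE → FZ
FZ → OM
OM → ET
JE → QL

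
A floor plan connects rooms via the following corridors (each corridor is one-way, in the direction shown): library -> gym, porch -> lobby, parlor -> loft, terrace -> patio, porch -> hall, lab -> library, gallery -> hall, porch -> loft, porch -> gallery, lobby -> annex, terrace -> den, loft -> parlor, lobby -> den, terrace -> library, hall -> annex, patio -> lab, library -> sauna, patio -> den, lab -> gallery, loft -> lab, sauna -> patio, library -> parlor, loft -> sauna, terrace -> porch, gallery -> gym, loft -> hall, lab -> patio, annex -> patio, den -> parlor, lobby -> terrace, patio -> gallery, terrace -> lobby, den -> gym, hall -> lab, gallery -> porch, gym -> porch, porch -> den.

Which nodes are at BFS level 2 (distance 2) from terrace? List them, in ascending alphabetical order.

Level 0: terrace
Level 1: den, library, lobby, patio, porch
Level 2: annex, gallery, gym, hall, lab, loft, parlor, sauna

annex, gallery, gym, hall, lab, loft, parlor, sauna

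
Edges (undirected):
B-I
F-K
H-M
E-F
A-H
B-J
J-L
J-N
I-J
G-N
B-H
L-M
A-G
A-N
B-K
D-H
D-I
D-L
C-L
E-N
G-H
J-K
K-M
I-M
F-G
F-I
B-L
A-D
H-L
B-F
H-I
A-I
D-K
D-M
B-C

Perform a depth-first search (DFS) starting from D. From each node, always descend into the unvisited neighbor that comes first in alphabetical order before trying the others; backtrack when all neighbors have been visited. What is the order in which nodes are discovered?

D, A, G, F, B, C, L, H, I, J, K, M, N, E

Visit D
D → A
A → G
G → F
F → B
B → C
C → L
L → H
H → I
I → J
J → K
K → M
J → N
N → E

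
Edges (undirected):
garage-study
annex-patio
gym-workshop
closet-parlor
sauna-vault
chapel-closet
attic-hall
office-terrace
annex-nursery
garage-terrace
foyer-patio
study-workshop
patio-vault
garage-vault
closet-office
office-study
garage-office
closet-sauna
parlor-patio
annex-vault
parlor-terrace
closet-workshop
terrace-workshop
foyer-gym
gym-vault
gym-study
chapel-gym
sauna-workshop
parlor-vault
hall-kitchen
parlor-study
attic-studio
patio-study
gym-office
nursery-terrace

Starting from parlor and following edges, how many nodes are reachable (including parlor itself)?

15

BFS from parlor visits: parlor, closet, patio, study, terrace, vault, chapel, office, sauna, workshop, annex, foyer, garage, gym, nursery
Reachable nodes: 15 of 19 total.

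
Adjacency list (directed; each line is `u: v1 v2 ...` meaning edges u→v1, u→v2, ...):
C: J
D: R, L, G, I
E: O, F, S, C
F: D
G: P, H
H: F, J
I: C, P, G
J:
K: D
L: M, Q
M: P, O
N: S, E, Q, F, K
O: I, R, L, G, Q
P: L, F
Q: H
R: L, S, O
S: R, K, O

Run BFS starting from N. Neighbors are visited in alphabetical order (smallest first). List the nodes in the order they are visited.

N, E, F, K, Q, S, C, O, D, H, R, J, G, I, L, P, M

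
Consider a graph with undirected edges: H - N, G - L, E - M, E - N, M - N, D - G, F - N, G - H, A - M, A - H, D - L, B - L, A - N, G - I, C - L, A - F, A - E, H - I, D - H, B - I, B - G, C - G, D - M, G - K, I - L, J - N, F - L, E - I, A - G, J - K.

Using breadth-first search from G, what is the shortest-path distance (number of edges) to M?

Level 0: G
Level 1: A, B, C, D, H, I, K, L
Level 2: E, F, J, M, N
M first appears at level 2.

2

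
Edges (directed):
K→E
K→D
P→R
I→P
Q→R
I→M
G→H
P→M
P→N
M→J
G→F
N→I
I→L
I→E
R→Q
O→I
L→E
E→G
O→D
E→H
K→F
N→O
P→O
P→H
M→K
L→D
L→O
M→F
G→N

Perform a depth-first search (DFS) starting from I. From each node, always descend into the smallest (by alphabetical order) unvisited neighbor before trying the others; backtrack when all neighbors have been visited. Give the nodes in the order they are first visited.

I, E, G, F, H, N, O, D, L, M, J, K, P, R, Q

Visit I
I → E
E → G
G → F
G → H
G → N
N → O
O → D
I → L
I → M
M → J
M → K
I → P
P → R
R → Q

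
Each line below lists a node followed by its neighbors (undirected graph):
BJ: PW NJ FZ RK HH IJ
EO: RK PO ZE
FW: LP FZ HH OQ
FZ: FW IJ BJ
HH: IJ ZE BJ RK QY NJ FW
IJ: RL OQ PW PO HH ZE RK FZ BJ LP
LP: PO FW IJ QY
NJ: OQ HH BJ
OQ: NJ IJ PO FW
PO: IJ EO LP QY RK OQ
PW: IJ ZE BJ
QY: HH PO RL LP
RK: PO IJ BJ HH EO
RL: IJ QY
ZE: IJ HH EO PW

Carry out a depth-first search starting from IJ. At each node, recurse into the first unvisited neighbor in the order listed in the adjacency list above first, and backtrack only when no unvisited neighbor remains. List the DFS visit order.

Visit IJ
IJ → RL
RL → QY
QY → HH
HH → ZE
ZE → EO
EO → RK
RK → PO
PO → LP
LP → FW
FW → FZ
FZ → BJ
BJ → PW
BJ → NJ
NJ → OQ

IJ → RL → QY → HH → ZE → EO → RK → PO → LP → FW → FZ → BJ → PW → NJ → OQ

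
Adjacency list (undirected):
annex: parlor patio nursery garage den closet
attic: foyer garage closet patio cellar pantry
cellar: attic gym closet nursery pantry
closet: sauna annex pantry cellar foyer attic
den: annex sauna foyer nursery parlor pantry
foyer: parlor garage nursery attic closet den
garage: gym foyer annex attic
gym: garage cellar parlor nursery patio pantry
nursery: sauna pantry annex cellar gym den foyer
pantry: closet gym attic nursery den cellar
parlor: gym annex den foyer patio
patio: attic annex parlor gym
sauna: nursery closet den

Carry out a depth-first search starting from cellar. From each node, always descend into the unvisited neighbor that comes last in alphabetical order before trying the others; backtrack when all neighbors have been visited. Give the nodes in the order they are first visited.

Visit cellar
cellar → pantry
pantry → nursery
nursery → sauna
sauna → den
den → parlor
parlor → patio
patio → gym
gym → garage
garage → foyer
foyer → closet
closet → attic
closet → annex

cellar, pantry, nursery, sauna, den, parlor, patio, gym, garage, foyer, closet, attic, annex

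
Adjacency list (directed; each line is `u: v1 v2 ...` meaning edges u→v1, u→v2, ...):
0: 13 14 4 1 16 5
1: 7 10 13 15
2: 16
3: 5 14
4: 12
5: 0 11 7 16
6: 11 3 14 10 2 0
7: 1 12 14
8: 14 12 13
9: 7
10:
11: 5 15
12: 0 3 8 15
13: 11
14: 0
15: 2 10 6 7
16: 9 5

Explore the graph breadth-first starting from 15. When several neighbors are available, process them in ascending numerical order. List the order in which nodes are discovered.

Visit 15; enqueue 2, 6, 7, 10 → queue [2, 6, 7, 10]
Visit 2; enqueue 16 → queue [6, 7, 10, 16]
Visit 6; enqueue 0, 3, 11, 14 → queue [7, 10, 16, 0, 3, 11, 14]
Visit 7; enqueue 1, 12 → queue [10, 16, 0, 3, 11, 14, 1, 12]
Visit 10 → queue [16, 0, 3, 11, 14, 1, 12]
Visit 16; enqueue 5, 9 → queue [0, 3, 11, 14, 1, 12, 5, 9]
Visit 0; enqueue 4, 13 → queue [3, 11, 14, 1, 12, 5, 9, 4, 13]
Visit 3 → queue [11, 14, 1, 12, 5, 9, 4, 13]
Visit 11 → queue [14, 1, 12, 5, 9, 4, 13]
Visit 14 → queue [1, 12, 5, 9, 4, 13]
Visit 1 → queue [12, 5, 9, 4, 13]
Visit 12; enqueue 8 → queue [5, 9, 4, 13, 8]
Visit 5 → queue [9, 4, 13, 8]
Visit 9 → queue [4, 13, 8]
Visit 4 → queue [13, 8]
Visit 13 → queue [8]
Visit 8 → queue []

15 -> 2 -> 6 -> 7 -> 10 -> 16 -> 0 -> 3 -> 11 -> 14 -> 1 -> 12 -> 5 -> 9 -> 4 -> 13 -> 8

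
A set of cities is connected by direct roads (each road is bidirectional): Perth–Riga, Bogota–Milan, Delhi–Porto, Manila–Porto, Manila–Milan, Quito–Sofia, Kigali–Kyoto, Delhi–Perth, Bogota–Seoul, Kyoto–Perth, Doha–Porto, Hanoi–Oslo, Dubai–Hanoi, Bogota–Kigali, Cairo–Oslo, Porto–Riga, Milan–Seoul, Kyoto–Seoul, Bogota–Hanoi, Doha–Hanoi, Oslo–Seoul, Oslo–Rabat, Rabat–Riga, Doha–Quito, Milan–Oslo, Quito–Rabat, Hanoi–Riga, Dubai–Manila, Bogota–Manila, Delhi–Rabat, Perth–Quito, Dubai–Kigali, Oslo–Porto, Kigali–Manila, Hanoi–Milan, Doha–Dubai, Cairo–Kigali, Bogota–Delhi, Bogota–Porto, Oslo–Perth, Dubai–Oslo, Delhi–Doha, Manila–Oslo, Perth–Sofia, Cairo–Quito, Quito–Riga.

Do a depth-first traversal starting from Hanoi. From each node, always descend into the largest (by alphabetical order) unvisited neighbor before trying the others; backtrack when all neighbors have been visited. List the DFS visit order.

Hanoi, Riga, Rabat, Quito, Sofia, Perth, Oslo, Seoul, Milan, Manila, Porto, Doha, Dubai, Kigali, Kyoto, Cairo, Bogota, Delhi

Visit Hanoi
Hanoi → Riga
Riga → Rabat
Rabat → Quito
Quito → Sofia
Sofia → Perth
Perth → Oslo
Oslo → Seoul
Seoul → Milan
Milan → Manila
Manila → Porto
Porto → Doha
Doha → Dubai
Dubai → Kigali
Kigali → Kyoto
Kigali → Cairo
Kigali → Bogota
Bogota → Delhi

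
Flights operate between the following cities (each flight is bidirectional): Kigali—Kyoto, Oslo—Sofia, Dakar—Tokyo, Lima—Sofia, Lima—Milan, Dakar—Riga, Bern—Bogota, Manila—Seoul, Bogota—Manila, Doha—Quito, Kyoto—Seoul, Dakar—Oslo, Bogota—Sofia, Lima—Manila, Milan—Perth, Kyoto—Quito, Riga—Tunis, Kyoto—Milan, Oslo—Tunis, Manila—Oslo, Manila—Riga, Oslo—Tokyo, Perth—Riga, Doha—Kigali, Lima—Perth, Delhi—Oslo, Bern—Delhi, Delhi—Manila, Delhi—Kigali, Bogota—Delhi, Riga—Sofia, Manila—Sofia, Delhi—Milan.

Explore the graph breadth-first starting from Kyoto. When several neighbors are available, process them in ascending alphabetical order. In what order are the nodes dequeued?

Kyoto → Kigali → Milan → Quito → Seoul → Delhi → Doha → Lima → Perth → Manila → Bern → Bogota → Oslo → Sofia → Riga → Dakar → Tokyo → Tunis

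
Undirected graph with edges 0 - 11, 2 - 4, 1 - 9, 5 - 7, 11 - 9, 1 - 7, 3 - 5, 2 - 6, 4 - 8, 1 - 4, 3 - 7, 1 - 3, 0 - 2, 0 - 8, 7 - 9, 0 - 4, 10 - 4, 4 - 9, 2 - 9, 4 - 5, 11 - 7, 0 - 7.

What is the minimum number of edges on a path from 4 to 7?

Level 0: 4
Level 1: 0, 1, 2, 5, 8, 9, 10
Level 2: 3, 6, 7, 11
7 first appears at level 2.

2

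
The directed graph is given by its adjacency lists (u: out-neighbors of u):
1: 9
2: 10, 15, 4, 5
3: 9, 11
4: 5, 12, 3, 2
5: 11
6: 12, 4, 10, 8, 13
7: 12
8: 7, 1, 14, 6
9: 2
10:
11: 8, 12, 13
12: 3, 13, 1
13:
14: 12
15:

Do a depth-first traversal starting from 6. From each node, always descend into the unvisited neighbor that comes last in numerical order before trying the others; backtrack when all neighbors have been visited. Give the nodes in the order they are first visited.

Visit 6
6 → 13
6 → 12
12 → 3
3 → 11
11 → 8
8 → 14
8 → 7
8 → 1
1 → 9
9 → 2
2 → 15
2 → 10
2 → 5
2 → 4

6, 13, 12, 3, 11, 8, 14, 7, 1, 9, 2, 15, 10, 5, 4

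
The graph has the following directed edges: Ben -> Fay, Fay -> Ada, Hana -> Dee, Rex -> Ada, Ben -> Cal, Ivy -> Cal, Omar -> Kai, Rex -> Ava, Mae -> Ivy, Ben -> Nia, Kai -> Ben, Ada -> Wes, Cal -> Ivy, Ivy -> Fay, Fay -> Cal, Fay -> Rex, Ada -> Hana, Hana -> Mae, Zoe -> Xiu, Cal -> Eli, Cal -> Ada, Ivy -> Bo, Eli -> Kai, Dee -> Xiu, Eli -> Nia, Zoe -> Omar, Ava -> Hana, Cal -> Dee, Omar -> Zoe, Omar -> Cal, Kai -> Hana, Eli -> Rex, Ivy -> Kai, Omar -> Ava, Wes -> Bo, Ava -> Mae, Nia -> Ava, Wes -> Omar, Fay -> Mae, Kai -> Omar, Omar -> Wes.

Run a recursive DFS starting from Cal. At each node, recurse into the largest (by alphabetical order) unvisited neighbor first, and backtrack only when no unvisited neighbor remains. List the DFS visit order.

Visit Cal
Cal → Ivy
Ivy → Kai
Kai → Omar
Omar → Zoe
Zoe → Xiu
Omar → Wes
Wes → Bo
Omar → Ava
Ava → Mae
Ava → Hana
Hana → Dee
Kai → Ben
Ben → Nia
Ben → Fay
Fay → Rex
Rex → Ada
Cal → Eli

Cal -> Ivy -> Kai -> Omar -> Zoe -> Xiu -> Wes -> Bo -> Ava -> Mae -> Hana -> Dee -> Ben -> Nia -> Fay -> Rex -> Ada -> Eli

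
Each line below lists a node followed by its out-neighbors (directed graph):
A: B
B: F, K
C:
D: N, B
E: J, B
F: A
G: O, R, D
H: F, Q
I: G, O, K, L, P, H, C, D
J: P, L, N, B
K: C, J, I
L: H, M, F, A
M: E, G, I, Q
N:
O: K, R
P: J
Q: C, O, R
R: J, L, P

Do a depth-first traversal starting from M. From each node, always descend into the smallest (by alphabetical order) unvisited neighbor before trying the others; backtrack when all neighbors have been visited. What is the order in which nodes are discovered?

Visit M
M → E
E → B
B → F
F → A
B → K
K → C
K → I
I → D
D → N
I → G
G → O
O → R
R → J
J → L
L → H
H → Q
J → P

M -> E -> B -> F -> A -> K -> C -> I -> D -> N -> G -> O -> R -> J -> L -> H -> Q -> P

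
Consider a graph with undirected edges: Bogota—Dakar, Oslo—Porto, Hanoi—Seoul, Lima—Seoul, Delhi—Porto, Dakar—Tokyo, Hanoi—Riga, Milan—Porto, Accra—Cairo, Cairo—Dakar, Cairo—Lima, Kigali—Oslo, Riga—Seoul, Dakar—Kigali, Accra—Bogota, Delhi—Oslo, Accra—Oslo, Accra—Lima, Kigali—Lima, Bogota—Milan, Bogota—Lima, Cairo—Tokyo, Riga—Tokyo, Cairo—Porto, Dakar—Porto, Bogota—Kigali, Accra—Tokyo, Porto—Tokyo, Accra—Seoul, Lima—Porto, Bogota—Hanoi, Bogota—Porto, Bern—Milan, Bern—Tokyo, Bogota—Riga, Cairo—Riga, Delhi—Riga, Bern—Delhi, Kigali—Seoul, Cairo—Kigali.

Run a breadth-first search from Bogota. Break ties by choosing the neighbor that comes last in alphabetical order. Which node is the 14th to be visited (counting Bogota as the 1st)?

Visit Bogota; enqueue Riga, Porto, Milan, Lima, Kigali, Hanoi, Dakar, Accra → queue [Riga, Porto, Milan, Lima, Kigali, Hanoi, Dakar, Accra]
Visit Riga; enqueue Tokyo, Seoul, Delhi, Cairo → queue [Porto, Milan, Lima, Kigali, Hanoi, Dakar, Accra, Tokyo, Seoul, Delhi, Cairo]
Visit Porto; enqueue Oslo → queue [Milan, Lima, Kigali, Hanoi, Dakar, Accra, Tokyo, Seoul, Delhi, Cairo, Oslo]
Visit Milan; enqueue Bern → queue [Lima, Kigali, Hanoi, Dakar, Accra, Tokyo, Seoul, Delhi, Cairo, Oslo, Bern]
Visit Lima → queue [Kigali, Hanoi, Dakar, Accra, Tokyo, Seoul, Delhi, Cairo, Oslo, Bern]
Visit Kigali → queue [Hanoi, Dakar, Accra, Tokyo, Seoul, Delhi, Cairo, Oslo, Bern]
Visit Hanoi → queue [Dakar, Accra, Tokyo, Seoul, Delhi, Cairo, Oslo, Bern]
Visit Dakar → queue [Accra, Tokyo, Seoul, Delhi, Cairo, Oslo, Bern]
Visit Accra → queue [Tokyo, Seoul, Delhi, Cairo, Oslo, Bern]
Visit Tokyo → queue [Seoul, Delhi, Cairo, Oslo, Bern]
Visit Seoul → queue [Delhi, Cairo, Oslo, Bern]
Visit Delhi → queue [Cairo, Oslo, Bern]
Visit Cairo → queue [Oslo, Bern]
Visit Oslo → queue [Bern]
Visit Bern → queue []

Visit order: Bogota, Riga, Porto, Milan, Lima, Kigali, Hanoi, Dakar, Accra, Tokyo, Seoul, Delhi, Cairo, Oslo, Bern

Oslo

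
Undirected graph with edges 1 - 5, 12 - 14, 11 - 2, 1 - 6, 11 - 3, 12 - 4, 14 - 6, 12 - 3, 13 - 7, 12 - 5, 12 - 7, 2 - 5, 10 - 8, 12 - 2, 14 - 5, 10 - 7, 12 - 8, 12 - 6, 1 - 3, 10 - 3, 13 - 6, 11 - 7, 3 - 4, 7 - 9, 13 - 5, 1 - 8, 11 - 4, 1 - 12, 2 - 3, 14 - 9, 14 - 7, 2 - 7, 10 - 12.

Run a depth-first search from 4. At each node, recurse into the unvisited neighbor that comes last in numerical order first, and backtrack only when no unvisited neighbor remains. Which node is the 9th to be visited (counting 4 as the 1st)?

Visit 4
4 → 12
12 → 14
14 → 9
9 → 7
7 → 13
13 → 6
6 → 1
1 → 8
8 → 10
10 → 3
3 → 11
11 → 2
2 → 5

Visit order: 4, 12, 14, 9, 7, 13, 6, 1, 8, 10, 3, 11, 2, 5

8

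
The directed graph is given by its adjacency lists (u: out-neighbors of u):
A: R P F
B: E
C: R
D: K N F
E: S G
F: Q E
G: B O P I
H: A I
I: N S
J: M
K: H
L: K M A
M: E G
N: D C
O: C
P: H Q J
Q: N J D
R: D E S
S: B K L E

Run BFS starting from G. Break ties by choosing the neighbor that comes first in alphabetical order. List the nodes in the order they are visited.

Visit G; enqueue B, I, O, P → queue [B, I, O, P]
Visit B; enqueue E → queue [I, O, P, E]
Visit I; enqueue N, S → queue [O, P, E, N, S]
Visit O; enqueue C → queue [P, E, N, S, C]
Visit P; enqueue H, J, Q → queue [E, N, S, C, H, J, Q]
Visit E → queue [N, S, C, H, J, Q]
Visit N; enqueue D → queue [S, C, H, J, Q, D]
Visit S; enqueue K, L → queue [C, H, J, Q, D, K, L]
Visit C; enqueue R → queue [H, J, Q, D, K, L, R]
Visit H; enqueue A → queue [J, Q, D, K, L, R, A]
Visit J; enqueue M → queue [Q, D, K, L, R, A, M]
Visit Q → queue [D, K, L, R, A, M]
Visit D; enqueue F → queue [K, L, R, A, M, F]
Visit K → queue [L, R, A, M, F]
Visit L → queue [R, A, M, F]
Visit R → queue [A, M, F]
Visit A → queue [M, F]
Visit M → queue [F]
Visit F → queue []

G → B → I → O → P → E → N → S → C → H → J → Q → D → K → L → R → A → M → F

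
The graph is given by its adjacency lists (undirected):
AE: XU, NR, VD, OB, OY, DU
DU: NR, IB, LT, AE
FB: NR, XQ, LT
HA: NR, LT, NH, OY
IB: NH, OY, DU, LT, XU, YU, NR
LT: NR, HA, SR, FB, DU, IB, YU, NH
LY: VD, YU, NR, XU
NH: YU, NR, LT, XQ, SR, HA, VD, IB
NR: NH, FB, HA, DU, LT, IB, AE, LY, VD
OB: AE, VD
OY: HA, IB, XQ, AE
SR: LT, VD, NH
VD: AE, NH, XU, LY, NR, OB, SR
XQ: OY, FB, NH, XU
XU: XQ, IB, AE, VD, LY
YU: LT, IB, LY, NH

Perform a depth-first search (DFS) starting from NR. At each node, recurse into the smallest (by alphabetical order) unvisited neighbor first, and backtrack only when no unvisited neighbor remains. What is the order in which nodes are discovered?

NR AE DU IB LT FB XQ NH HA OY SR VD LY XU YU OB

Visit NR
NR → AE
AE → DU
DU → IB
IB → LT
LT → FB
FB → XQ
XQ → NH
NH → HA
HA → OY
NH → SR
SR → VD
VD → LY
LY → XU
LY → YU
VD → OB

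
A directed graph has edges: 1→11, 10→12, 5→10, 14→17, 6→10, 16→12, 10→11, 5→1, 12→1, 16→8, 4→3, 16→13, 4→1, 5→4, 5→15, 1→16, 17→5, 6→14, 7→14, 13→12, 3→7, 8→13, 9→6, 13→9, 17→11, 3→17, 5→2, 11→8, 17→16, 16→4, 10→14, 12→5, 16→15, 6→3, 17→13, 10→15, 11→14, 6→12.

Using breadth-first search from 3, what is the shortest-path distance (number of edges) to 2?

3

Level 0: 3
Level 1: 7, 17
Level 2: 5, 11, 13, 14, 16
Level 3: 1, 2, 4, 8, 9, 10, 12, 15
Level 4: 6
2 first appears at level 3.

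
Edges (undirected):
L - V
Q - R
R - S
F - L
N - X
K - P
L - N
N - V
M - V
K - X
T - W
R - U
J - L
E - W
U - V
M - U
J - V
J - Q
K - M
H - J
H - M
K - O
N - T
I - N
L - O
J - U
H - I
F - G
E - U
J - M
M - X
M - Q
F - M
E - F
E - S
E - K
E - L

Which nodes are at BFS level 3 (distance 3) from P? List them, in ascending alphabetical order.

Level 0: P
Level 1: K
Level 2: E, M, O, X
Level 3: F, H, J, L, N, Q, S, U, V, W
Level 4: G, I, R, T

F, H, J, L, N, Q, S, U, V, W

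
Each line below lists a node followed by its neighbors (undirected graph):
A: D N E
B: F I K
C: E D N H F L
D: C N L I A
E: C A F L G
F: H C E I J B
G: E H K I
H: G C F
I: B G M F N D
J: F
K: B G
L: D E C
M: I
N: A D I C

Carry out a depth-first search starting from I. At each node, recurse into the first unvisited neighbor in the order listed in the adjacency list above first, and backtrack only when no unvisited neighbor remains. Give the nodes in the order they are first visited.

I → B → F → H → G → E → C → D → N → A → L → K → J → M

Visit I
I → B
B → F
F → H
H → G
G → E
E → C
C → D
D → N
N → A
D → L
G → K
F → J
I → M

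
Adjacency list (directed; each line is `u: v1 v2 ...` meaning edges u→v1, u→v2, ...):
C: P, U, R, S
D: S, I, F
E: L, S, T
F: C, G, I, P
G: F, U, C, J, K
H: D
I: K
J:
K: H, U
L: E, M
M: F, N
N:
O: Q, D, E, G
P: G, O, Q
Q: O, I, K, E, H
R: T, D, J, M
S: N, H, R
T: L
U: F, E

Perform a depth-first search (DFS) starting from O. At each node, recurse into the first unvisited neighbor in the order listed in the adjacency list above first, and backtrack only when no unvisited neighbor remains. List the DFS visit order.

O -> Q -> I -> K -> H -> D -> S -> N -> R -> T -> L -> E -> M -> F -> C -> P -> G -> U -> J

Visit O
O → Q
Q → I
I → K
K → H
H → D
D → S
S → N
S → R
R → T
T → L
L → E
L → M
M → F
F → C
C → P
P → G
G → U
G → J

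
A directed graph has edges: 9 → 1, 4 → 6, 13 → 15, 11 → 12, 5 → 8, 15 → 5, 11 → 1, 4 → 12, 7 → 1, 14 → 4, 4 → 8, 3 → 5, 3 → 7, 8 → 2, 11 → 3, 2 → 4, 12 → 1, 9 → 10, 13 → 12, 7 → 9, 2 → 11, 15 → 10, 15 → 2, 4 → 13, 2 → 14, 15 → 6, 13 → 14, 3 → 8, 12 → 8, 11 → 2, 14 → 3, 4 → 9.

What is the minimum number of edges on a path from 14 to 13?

Level 0: 14
Level 1: 3, 4
Level 2: 5, 6, 7, 8, 9, 12, 13
Level 3: 1, 2, 10, 15
Level 4: 11
13 first appears at level 2.

2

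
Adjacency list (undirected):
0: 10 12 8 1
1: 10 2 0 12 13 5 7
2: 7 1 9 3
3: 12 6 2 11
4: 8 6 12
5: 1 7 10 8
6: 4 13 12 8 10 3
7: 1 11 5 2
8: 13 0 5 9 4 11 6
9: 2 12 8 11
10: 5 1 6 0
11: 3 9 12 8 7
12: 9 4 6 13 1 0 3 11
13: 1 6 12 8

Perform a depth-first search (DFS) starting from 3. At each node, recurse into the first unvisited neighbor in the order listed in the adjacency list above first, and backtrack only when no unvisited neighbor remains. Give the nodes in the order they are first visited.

Visit 3
3 → 12
12 → 9
9 → 2
2 → 7
7 → 1
1 → 10
10 → 5
5 → 8
8 → 13
13 → 6
6 → 4
8 → 0
8 → 11

3 -> 12 -> 9 -> 2 -> 7 -> 1 -> 10 -> 5 -> 8 -> 13 -> 6 -> 4 -> 0 -> 11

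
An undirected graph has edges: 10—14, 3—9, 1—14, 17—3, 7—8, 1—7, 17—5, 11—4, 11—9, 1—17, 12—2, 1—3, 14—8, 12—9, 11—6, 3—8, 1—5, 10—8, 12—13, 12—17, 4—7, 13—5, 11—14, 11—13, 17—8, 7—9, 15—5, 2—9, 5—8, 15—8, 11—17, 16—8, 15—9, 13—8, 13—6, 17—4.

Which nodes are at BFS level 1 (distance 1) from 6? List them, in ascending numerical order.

11, 13

Level 0: 6
Level 1: 11, 13
Level 2: 4, 5, 8, 9, 12, 14, 17
Level 3: 1, 2, 3, 7, 10, 15, 16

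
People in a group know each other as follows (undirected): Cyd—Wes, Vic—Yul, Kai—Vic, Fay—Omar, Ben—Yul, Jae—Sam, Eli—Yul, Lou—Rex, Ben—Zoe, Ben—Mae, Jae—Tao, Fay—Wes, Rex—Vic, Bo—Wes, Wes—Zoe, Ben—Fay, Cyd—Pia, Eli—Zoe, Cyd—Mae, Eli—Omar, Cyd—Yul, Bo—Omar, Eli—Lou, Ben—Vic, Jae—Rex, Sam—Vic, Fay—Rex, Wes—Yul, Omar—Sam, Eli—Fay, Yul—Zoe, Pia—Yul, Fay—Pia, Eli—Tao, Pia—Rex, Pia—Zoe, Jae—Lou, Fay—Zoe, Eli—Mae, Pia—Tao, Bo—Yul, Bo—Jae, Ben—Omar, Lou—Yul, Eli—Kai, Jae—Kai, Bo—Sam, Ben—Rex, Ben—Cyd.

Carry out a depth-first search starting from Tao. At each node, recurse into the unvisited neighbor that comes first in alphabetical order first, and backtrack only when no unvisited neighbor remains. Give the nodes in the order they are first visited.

Tao, Eli, Fay, Ben, Cyd, Mae, Pia, Rex, Jae, Bo, Omar, Sam, Vic, Kai, Yul, Lou, Wes, Zoe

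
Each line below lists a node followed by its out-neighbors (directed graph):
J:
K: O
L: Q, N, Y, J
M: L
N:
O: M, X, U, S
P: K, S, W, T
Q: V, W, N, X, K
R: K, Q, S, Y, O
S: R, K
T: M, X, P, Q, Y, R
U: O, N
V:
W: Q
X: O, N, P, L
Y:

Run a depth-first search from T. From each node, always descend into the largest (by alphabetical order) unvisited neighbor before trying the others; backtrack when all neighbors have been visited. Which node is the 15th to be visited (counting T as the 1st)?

L

Visit T
T → Y
T → X
X → P
P → W
W → Q
Q → V
Q → N
Q → K
K → O
O → U
O → S
S → R
O → M
M → L
L → J

Visit order: T, Y, X, P, W, Q, V, N, K, O, U, S, R, M, L, J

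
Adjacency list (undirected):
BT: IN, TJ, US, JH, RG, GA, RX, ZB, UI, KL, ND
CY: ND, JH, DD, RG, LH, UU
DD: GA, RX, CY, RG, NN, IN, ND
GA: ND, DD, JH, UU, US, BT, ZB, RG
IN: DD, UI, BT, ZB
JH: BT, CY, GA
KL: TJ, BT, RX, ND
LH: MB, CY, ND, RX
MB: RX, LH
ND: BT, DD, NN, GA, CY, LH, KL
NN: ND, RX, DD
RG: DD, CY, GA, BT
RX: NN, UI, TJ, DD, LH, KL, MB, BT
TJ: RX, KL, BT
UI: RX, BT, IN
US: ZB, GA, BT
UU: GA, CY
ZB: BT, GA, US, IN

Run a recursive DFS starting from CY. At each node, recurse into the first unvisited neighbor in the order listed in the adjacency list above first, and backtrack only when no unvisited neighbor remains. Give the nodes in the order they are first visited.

CY -> ND -> BT -> IN -> DD -> GA -> JH -> UU -> US -> ZB -> RG -> RX -> NN -> UI -> TJ -> KL -> LH -> MB

Visit CY
CY → ND
ND → BT
BT → IN
IN → DD
DD → GA
GA → JH
GA → UU
GA → US
US → ZB
GA → RG
DD → RX
RX → NN
RX → UI
RX → TJ
TJ → KL
RX → LH
LH → MB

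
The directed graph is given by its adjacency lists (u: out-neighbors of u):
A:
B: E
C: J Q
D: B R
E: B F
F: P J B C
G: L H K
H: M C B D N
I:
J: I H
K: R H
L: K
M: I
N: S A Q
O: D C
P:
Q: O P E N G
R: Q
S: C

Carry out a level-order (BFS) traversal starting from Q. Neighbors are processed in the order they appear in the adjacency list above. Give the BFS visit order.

Visit Q; enqueue O, P, E, N, G → queue [O, P, E, N, G]
Visit O; enqueue D, C → queue [P, E, N, G, D, C]
Visit P → queue [E, N, G, D, C]
Visit E; enqueue B, F → queue [N, G, D, C, B, F]
Visit N; enqueue S, A → queue [G, D, C, B, F, S, A]
Visit G; enqueue L, H, K → queue [D, C, B, F, S, A, L, H, K]
Visit D; enqueue R → queue [C, B, F, S, A, L, H, K, R]
Visit C; enqueue J → queue [B, F, S, A, L, H, K, R, J]
Visit B → queue [F, S, A, L, H, K, R, J]
Visit F → queue [S, A, L, H, K, R, J]
Visit S → queue [A, L, H, K, R, J]
Visit A → queue [L, H, K, R, J]
Visit L → queue [H, K, R, J]
Visit H; enqueue M → queue [K, R, J, M]
Visit K → queue [R, J, M]
Visit R → queue [J, M]
Visit J; enqueue I → queue [M, I]
Visit M → queue [I]
Visit I → queue []

Q, O, P, E, N, G, D, C, B, F, S, A, L, H, K, R, J, M, I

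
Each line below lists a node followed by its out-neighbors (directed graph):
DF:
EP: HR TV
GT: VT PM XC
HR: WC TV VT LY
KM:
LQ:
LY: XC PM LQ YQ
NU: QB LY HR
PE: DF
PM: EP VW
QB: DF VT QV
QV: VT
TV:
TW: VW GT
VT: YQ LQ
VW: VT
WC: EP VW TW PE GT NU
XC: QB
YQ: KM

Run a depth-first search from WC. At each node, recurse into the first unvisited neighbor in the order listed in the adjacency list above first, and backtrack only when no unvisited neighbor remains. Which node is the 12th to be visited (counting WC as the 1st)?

DF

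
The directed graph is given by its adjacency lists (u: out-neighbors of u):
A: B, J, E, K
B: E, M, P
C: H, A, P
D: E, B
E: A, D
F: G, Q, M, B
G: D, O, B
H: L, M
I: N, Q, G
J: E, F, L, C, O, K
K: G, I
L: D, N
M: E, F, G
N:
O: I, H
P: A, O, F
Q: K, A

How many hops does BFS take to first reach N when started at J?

Level 0: J
Level 1: C, E, F, K, L, O
Level 2: A, B, D, G, H, I, M, N, P, Q
N first appears at level 2.

2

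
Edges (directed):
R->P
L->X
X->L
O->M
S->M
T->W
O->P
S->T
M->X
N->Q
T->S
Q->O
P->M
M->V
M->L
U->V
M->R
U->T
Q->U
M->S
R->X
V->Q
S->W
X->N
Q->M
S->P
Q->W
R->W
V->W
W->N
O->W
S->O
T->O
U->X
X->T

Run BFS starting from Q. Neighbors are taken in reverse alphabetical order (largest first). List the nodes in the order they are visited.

Q, W, U, O, M, N, X, V, T, P, S, R, L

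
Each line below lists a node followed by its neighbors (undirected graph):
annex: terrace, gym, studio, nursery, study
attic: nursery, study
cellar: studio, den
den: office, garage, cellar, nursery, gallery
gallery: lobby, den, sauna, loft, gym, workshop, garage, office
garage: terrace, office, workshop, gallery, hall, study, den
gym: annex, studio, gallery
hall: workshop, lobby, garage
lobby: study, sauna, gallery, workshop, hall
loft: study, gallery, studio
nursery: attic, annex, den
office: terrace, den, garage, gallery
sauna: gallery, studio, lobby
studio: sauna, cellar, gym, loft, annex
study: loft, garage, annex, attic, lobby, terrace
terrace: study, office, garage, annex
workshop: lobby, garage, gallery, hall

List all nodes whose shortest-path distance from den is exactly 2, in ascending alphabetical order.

annex, attic, gym, hall, lobby, loft, sauna, studio, study, terrace, workshop

Level 0: den
Level 1: cellar, gallery, garage, nursery, office
Level 2: annex, attic, gym, hall, lobby, loft, sauna, studio, study, terrace, workshop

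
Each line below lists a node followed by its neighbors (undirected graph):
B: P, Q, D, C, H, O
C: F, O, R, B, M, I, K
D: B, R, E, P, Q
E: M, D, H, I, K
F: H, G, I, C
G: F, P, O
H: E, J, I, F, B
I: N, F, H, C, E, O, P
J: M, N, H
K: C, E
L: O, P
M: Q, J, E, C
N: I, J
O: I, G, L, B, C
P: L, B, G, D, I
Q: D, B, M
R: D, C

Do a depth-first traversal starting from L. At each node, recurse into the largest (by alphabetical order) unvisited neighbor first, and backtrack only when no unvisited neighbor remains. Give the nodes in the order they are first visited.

L P I O G F H J N M Q D R C K E B

Visit L
L → P
P → I
I → O
O → G
G → F
F → H
H → J
J → N
J → M
M → Q
Q → D
D → R
R → C
C → K
K → E
C → B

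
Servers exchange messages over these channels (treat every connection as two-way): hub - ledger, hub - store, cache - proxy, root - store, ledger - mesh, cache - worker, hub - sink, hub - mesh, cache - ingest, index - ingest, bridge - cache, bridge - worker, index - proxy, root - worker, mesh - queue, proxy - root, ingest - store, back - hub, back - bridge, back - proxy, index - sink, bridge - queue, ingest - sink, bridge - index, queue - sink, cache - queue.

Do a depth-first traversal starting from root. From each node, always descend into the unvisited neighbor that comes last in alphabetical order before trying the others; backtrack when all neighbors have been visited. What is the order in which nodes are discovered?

Visit root
root → worker
worker → cache
cache → queue
queue → sink
sink → ingest
ingest → store
store → hub
hub → mesh
mesh → ledger
hub → back
back → proxy
proxy → index
index → bridge

root, worker, cache, queue, sink, ingest, store, hub, mesh, ledger, back, proxy, index, bridge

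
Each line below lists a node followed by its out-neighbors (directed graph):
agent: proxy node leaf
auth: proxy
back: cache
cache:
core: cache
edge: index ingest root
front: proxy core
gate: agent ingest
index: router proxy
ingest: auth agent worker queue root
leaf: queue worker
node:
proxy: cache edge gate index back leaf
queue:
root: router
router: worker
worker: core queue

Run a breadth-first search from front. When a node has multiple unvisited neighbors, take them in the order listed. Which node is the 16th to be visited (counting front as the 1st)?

Visit front; enqueue proxy, core → queue [proxy, core]
Visit proxy; enqueue cache, edge, gate, index, back, leaf → queue [core, cache, edge, gate, index, back, leaf]
Visit core → queue [cache, edge, gate, index, back, leaf]
Visit cache → queue [edge, gate, index, back, leaf]
Visit edge; enqueue ingest, root → queue [gate, index, back, leaf, ingest, root]
Visit gate; enqueue agent → queue [index, back, leaf, ingest, root, agent]
Visit index; enqueue router → queue [back, leaf, ingest, root, agent, router]
Visit back → queue [leaf, ingest, root, agent, router]
Visit leaf; enqueue queue, worker → queue [ingest, root, agent, router, queue, worker]
Visit ingest; enqueue auth → queue [root, agent, router, queue, worker, auth]
Visit root → queue [agent, router, queue, worker, auth]
Visit agent; enqueue node → queue [router, queue, worker, auth, node]
Visit router → queue [queue, worker, auth, node]
Visit queue → queue [worker, auth, node]
Visit worker → queue [auth, node]
Visit auth → queue [node]
Visit node → queue []

Visit order: front, proxy, core, cache, edge, gate, index, back, leaf, ingest, root, agent, router, queue, worker, auth, node

auth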